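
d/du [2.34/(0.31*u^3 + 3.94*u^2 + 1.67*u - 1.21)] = (-2.1762*u^2 - 18.4392*u - 3.9078)/(0.31*u^3 + 3.94*u^2 + 1.67*u - 1.21)^2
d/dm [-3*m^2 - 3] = -6*m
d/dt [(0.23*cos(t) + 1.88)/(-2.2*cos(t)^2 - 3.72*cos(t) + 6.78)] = (0.506*sin(t)^2 - 8.272*cos(t) - 9.059)*sin(t)/(2.2*cos(t)^2 + 3.72*cos(t) - 6.78)^2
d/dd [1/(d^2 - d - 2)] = (1 - 2*d)/(-d^2 + d + 2)^2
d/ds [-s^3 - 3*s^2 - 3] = 3*s*(-s - 2)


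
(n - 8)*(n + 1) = n^2 - 7*n - 8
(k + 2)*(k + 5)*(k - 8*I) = k^3 + 7*k^2 - 8*I*k^2 + 10*k - 56*I*k - 80*I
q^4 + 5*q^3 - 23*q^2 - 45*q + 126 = (q - 3)*(q - 2)*(q + 3)*(q + 7)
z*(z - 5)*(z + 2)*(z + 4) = z^4 + z^3 - 22*z^2 - 40*z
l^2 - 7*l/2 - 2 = (l - 4)*(l + 1/2)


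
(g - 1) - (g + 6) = -7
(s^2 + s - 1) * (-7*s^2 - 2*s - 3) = -7*s^4 - 9*s^3 + 2*s^2 - s + 3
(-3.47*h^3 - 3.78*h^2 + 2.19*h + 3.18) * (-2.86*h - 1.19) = 9.9242*h^4 + 14.9401*h^3 - 1.7652*h^2 - 11.7009*h - 3.7842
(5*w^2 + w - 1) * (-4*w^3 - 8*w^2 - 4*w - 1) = -20*w^5 - 44*w^4 - 24*w^3 - w^2 + 3*w + 1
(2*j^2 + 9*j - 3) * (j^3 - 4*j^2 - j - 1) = 2*j^5 + j^4 - 41*j^3 + j^2 - 6*j + 3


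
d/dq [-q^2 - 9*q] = -2*q - 9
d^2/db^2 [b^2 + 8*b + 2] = 2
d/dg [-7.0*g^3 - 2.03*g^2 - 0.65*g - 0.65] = -21.0*g^2 - 4.06*g - 0.65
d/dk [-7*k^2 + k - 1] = 1 - 14*k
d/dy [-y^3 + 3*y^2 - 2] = 3*y*(2 - y)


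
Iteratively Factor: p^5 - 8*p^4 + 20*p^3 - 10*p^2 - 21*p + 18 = (p - 1)*(p^4 - 7*p^3 + 13*p^2 + 3*p - 18) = (p - 3)*(p - 1)*(p^3 - 4*p^2 + p + 6) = (p - 3)*(p - 2)*(p - 1)*(p^2 - 2*p - 3) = (p - 3)^2*(p - 2)*(p - 1)*(p + 1)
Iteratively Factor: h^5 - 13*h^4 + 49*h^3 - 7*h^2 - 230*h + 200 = (h - 5)*(h^4 - 8*h^3 + 9*h^2 + 38*h - 40) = (h - 5)*(h - 1)*(h^3 - 7*h^2 + 2*h + 40) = (h - 5)*(h - 4)*(h - 1)*(h^2 - 3*h - 10) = (h - 5)^2*(h - 4)*(h - 1)*(h + 2)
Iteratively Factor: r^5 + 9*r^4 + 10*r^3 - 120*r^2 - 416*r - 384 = (r - 4)*(r^4 + 13*r^3 + 62*r^2 + 128*r + 96) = (r - 4)*(r + 2)*(r^3 + 11*r^2 + 40*r + 48) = (r - 4)*(r + 2)*(r + 3)*(r^2 + 8*r + 16) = (r - 4)*(r + 2)*(r + 3)*(r + 4)*(r + 4)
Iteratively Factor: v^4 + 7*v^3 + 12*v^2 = (v + 4)*(v^3 + 3*v^2) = v*(v + 4)*(v^2 + 3*v) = v^2*(v + 4)*(v + 3)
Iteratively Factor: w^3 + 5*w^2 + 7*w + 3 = (w + 1)*(w^2 + 4*w + 3) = (w + 1)^2*(w + 3)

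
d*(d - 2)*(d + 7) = d^3 + 5*d^2 - 14*d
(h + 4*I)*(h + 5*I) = h^2 + 9*I*h - 20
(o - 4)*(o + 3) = o^2 - o - 12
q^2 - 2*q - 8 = (q - 4)*(q + 2)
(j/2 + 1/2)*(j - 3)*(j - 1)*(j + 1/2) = j^4/2 - 5*j^3/4 - 5*j^2/4 + 5*j/4 + 3/4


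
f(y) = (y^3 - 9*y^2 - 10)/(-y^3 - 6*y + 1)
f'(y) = (3*y^2 + 6)*(y^3 - 9*y^2 - 10)/(-y^3 - 6*y + 1)^2 + (3*y^2 - 18*y)/(-y^3 - 6*y + 1) = 3*(y*(6 - y)*(y^3 + 6*y - 1) - (y^2 + 2)*(-y^3 + 9*y^2 + 10))/(y^3 + 6*y - 1)^2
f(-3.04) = -2.56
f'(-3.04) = -0.08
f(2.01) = 1.99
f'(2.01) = -0.63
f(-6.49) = -2.11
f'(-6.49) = -0.12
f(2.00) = 2.00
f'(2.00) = -0.63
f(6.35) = 0.40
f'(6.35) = -0.20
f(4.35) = 0.91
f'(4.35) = -0.33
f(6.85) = 0.31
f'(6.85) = -0.17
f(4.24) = 0.95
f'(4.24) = -0.34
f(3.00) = 1.45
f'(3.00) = -0.48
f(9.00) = 0.01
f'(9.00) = -0.11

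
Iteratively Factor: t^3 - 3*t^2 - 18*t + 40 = (t - 5)*(t^2 + 2*t - 8) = (t - 5)*(t - 2)*(t + 4)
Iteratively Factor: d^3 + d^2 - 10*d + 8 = (d - 1)*(d^2 + 2*d - 8) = (d - 2)*(d - 1)*(d + 4)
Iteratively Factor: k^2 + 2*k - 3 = (k - 1)*(k + 3)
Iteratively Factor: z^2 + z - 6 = (z + 3)*(z - 2)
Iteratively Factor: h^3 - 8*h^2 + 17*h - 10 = (h - 1)*(h^2 - 7*h + 10) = (h - 2)*(h - 1)*(h - 5)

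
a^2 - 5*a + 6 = (a - 3)*(a - 2)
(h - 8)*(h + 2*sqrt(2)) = h^2 - 8*h + 2*sqrt(2)*h - 16*sqrt(2)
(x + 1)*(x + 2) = x^2 + 3*x + 2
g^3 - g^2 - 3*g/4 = g*(g - 3/2)*(g + 1/2)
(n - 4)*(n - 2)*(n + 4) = n^3 - 2*n^2 - 16*n + 32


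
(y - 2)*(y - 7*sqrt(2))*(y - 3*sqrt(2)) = y^3 - 10*sqrt(2)*y^2 - 2*y^2 + 20*sqrt(2)*y + 42*y - 84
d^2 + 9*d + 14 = (d + 2)*(d + 7)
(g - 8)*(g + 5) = g^2 - 3*g - 40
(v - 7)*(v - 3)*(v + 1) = v^3 - 9*v^2 + 11*v + 21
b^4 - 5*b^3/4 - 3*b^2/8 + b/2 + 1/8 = (b - 1)^2*(b + 1/4)*(b + 1/2)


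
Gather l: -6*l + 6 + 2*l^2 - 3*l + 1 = 2*l^2 - 9*l + 7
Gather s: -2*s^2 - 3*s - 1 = -2*s^2 - 3*s - 1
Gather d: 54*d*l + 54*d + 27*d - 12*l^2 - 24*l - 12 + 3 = d*(54*l + 81) - 12*l^2 - 24*l - 9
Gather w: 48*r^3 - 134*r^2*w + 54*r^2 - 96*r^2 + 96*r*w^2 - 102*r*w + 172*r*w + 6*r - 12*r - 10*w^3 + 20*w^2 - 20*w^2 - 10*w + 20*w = 48*r^3 - 42*r^2 + 96*r*w^2 - 6*r - 10*w^3 + w*(-134*r^2 + 70*r + 10)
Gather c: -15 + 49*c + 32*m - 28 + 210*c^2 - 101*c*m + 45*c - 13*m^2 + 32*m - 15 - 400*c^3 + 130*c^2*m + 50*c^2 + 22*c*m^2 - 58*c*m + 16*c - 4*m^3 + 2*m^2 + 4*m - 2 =-400*c^3 + c^2*(130*m + 260) + c*(22*m^2 - 159*m + 110) - 4*m^3 - 11*m^2 + 68*m - 60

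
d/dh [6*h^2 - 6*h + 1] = 12*h - 6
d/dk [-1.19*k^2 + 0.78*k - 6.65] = 0.78 - 2.38*k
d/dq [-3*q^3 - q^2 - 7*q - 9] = -9*q^2 - 2*q - 7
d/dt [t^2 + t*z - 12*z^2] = 2*t + z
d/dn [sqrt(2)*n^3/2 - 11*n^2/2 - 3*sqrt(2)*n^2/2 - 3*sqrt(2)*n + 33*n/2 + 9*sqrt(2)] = 3*sqrt(2)*n^2/2 - 11*n - 3*sqrt(2)*n - 3*sqrt(2) + 33/2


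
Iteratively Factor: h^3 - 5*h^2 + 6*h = (h - 3)*(h^2 - 2*h) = h*(h - 3)*(h - 2)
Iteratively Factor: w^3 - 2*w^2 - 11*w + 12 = (w - 4)*(w^2 + 2*w - 3) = (w - 4)*(w - 1)*(w + 3)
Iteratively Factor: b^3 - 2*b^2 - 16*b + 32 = (b - 2)*(b^2 - 16) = (b - 4)*(b - 2)*(b + 4)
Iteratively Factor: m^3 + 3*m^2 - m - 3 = (m + 1)*(m^2 + 2*m - 3) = (m - 1)*(m + 1)*(m + 3)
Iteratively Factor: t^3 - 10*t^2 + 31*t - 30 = (t - 2)*(t^2 - 8*t + 15) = (t - 3)*(t - 2)*(t - 5)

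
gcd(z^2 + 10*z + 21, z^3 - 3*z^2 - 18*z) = z + 3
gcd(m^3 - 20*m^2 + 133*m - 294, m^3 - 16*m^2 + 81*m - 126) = m^2 - 13*m + 42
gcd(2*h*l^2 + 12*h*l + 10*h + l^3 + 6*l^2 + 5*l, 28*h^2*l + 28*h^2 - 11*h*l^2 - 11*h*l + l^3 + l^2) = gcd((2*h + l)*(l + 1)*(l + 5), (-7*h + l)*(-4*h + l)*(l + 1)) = l + 1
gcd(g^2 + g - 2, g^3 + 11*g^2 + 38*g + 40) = g + 2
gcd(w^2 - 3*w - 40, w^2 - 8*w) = w - 8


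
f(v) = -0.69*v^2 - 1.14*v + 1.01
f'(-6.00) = 7.14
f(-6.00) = -16.99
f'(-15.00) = 19.56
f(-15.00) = -137.14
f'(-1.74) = 1.26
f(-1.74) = 0.90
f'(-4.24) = 4.71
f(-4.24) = -6.56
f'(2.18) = -4.15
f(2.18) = -4.75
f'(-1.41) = 0.81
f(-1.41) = 1.25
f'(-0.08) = -1.03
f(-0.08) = 1.10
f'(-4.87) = 5.58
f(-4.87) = -9.80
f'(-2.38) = 2.14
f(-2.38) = -0.19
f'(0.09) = -1.26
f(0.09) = 0.90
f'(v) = -1.38*v - 1.14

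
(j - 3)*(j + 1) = j^2 - 2*j - 3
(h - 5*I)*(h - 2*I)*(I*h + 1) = I*h^3 + 8*h^2 - 17*I*h - 10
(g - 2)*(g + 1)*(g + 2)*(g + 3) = g^4 + 4*g^3 - g^2 - 16*g - 12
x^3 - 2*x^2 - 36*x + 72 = (x - 6)*(x - 2)*(x + 6)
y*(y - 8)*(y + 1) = y^3 - 7*y^2 - 8*y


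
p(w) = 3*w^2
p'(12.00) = 72.00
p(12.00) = 432.00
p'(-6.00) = -36.00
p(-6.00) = 108.00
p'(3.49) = 20.94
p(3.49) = 36.54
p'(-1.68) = -10.08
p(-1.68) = 8.47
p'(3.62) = 21.72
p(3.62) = 39.31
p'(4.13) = 24.78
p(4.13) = 51.17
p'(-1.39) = -8.34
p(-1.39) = 5.80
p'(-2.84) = -17.04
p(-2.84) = 24.20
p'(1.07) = 6.42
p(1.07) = 3.43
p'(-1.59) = -9.54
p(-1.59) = 7.58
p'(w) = 6*w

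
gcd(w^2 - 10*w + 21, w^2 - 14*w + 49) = w - 7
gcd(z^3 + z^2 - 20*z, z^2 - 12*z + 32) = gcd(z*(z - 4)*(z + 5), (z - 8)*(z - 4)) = z - 4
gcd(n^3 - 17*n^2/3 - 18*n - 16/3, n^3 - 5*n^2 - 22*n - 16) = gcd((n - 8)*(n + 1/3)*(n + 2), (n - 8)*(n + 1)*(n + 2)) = n^2 - 6*n - 16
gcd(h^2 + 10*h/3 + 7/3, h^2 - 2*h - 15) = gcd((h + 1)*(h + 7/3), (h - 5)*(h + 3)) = 1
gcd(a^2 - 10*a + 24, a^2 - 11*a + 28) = a - 4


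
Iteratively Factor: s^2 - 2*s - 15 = (s + 3)*(s - 5)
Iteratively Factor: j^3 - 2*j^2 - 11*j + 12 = (j - 4)*(j^2 + 2*j - 3) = (j - 4)*(j - 1)*(j + 3)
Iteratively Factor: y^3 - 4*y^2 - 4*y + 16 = (y - 2)*(y^2 - 2*y - 8) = (y - 2)*(y + 2)*(y - 4)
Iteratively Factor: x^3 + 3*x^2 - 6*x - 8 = (x + 4)*(x^2 - x - 2) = (x - 2)*(x + 4)*(x + 1)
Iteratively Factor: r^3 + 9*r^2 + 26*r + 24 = (r + 3)*(r^2 + 6*r + 8) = (r + 3)*(r + 4)*(r + 2)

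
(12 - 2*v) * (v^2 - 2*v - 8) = -2*v^3 + 16*v^2 - 8*v - 96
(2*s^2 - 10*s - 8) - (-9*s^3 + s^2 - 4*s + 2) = 9*s^3 + s^2 - 6*s - 10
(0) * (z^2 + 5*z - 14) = 0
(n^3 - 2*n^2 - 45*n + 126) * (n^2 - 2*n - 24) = n^5 - 4*n^4 - 65*n^3 + 264*n^2 + 828*n - 3024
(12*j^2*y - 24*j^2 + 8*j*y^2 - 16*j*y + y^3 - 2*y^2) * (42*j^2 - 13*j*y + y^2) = 504*j^4*y - 1008*j^4 + 180*j^3*y^2 - 360*j^3*y - 50*j^2*y^3 + 100*j^2*y^2 - 5*j*y^4 + 10*j*y^3 + y^5 - 2*y^4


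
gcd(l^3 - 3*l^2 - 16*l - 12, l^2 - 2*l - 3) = l + 1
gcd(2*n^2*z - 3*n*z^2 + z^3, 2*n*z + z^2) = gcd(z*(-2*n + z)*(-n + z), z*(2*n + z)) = z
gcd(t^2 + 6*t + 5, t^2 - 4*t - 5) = t + 1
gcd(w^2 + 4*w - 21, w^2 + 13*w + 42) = w + 7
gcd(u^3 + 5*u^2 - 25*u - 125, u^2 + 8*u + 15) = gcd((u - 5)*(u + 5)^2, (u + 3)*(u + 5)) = u + 5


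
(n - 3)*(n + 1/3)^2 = n^3 - 7*n^2/3 - 17*n/9 - 1/3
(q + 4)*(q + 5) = q^2 + 9*q + 20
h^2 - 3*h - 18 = (h - 6)*(h + 3)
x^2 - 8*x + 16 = (x - 4)^2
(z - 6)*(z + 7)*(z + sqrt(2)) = z^3 + z^2 + sqrt(2)*z^2 - 42*z + sqrt(2)*z - 42*sqrt(2)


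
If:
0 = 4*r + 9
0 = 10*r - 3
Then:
No Solution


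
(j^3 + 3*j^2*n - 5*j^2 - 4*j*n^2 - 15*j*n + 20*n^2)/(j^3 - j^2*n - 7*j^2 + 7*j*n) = (j^2 + 4*j*n - 5*j - 20*n)/(j*(j - 7))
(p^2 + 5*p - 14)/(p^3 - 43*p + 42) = (p - 2)/(p^2 - 7*p + 6)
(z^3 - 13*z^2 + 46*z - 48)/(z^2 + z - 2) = (z^3 - 13*z^2 + 46*z - 48)/(z^2 + z - 2)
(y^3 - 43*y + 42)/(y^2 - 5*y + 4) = (y^2 + y - 42)/(y - 4)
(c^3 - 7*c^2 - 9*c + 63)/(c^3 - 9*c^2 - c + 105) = (c - 3)/(c - 5)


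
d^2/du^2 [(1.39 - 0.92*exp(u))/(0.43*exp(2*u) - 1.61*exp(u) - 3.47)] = (-0.170108*exp(4*u) + 0.391127999999998*exp(3*u) - 11.123283*exp(2*u) + 17.038859*exp(u) - 18.843141)*exp(u)/(0.079507*exp(6*u) - 0.893067*exp(5*u) + 1.419*exp(4*u) + 10.240405*exp(3*u) - 11.451*exp(2*u) - 58.157547*exp(u) - 41.781923)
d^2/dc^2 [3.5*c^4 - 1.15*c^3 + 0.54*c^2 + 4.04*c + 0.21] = 42.0*c^2 - 6.9*c + 1.08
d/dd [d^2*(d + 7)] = d*(3*d + 14)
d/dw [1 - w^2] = -2*w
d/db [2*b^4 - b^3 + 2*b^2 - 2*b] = 8*b^3 - 3*b^2 + 4*b - 2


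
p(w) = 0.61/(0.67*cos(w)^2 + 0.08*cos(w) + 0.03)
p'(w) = 0.61*(1.34*sin(w)*cos(w) + 0.08*sin(w))/(0.67*cos(w)^2 + 0.08*cos(w) + 0.03)^2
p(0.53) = 1.02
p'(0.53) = 1.07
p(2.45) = 1.67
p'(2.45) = -2.77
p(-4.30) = 5.78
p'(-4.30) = -22.92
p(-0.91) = 1.84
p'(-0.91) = -3.96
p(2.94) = 1.03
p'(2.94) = -0.43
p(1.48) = 14.26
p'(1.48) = 66.94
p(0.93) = 1.92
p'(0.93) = 4.28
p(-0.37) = 0.89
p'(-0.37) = -0.62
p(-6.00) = 0.84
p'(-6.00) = 0.44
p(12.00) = 1.06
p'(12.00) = -1.20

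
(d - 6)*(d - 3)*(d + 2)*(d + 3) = d^4 - 4*d^3 - 21*d^2 + 36*d + 108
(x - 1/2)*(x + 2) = x^2 + 3*x/2 - 1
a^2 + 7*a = a*(a + 7)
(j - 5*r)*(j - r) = j^2 - 6*j*r + 5*r^2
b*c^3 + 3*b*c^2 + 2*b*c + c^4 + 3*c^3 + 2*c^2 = c*(b + c)*(c + 1)*(c + 2)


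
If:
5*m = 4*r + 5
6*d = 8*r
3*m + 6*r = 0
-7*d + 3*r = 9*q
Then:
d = -10/21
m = 5/7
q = 95/378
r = -5/14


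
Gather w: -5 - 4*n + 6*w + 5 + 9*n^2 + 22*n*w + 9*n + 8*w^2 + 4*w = 9*n^2 + 5*n + 8*w^2 + w*(22*n + 10)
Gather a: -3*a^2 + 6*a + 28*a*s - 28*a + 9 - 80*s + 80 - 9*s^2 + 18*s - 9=-3*a^2 + a*(28*s - 22) - 9*s^2 - 62*s + 80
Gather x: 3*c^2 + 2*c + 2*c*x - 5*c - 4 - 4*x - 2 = 3*c^2 - 3*c + x*(2*c - 4) - 6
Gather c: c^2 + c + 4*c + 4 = c^2 + 5*c + 4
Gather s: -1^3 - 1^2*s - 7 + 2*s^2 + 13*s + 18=2*s^2 + 12*s + 10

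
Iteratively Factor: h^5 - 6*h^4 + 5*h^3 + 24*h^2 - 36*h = (h - 2)*(h^4 - 4*h^3 - 3*h^2 + 18*h) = (h - 2)*(h + 2)*(h^3 - 6*h^2 + 9*h) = h*(h - 2)*(h + 2)*(h^2 - 6*h + 9) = h*(h - 3)*(h - 2)*(h + 2)*(h - 3)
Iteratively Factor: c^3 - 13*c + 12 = (c + 4)*(c^2 - 4*c + 3) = (c - 1)*(c + 4)*(c - 3)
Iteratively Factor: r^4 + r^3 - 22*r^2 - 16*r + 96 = (r + 3)*(r^3 - 2*r^2 - 16*r + 32) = (r + 3)*(r + 4)*(r^2 - 6*r + 8) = (r - 2)*(r + 3)*(r + 4)*(r - 4)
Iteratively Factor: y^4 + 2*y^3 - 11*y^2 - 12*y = (y - 3)*(y^3 + 5*y^2 + 4*y) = y*(y - 3)*(y^2 + 5*y + 4) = y*(y - 3)*(y + 4)*(y + 1)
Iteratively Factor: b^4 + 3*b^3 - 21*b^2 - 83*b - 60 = (b + 3)*(b^3 - 21*b - 20) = (b + 1)*(b + 3)*(b^2 - b - 20) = (b - 5)*(b + 1)*(b + 3)*(b + 4)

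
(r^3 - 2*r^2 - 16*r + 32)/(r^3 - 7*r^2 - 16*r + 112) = (r - 2)/(r - 7)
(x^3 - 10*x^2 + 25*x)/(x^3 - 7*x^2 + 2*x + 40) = x*(x - 5)/(x^2 - 2*x - 8)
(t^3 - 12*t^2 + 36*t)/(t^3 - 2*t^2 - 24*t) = (t - 6)/(t + 4)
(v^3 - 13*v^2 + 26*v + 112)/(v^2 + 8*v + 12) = (v^2 - 15*v + 56)/(v + 6)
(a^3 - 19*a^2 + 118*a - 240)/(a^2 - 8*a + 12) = (a^2 - 13*a + 40)/(a - 2)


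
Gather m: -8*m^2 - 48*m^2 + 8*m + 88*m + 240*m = -56*m^2 + 336*m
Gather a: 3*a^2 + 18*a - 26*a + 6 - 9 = 3*a^2 - 8*a - 3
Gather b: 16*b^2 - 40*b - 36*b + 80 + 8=16*b^2 - 76*b + 88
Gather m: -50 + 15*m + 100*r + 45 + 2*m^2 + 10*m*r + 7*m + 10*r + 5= 2*m^2 + m*(10*r + 22) + 110*r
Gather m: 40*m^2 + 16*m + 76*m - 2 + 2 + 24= 40*m^2 + 92*m + 24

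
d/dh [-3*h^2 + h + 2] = 1 - 6*h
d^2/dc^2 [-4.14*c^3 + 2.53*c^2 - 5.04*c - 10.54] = 5.06 - 24.84*c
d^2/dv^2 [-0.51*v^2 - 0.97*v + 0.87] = -1.02000000000000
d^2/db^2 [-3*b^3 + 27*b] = -18*b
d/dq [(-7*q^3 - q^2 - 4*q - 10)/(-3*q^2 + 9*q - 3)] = (7*q^4 - 42*q^3 + 14*q^2 - 18*q + 34)/(3*(q^4 - 6*q^3 + 11*q^2 - 6*q + 1))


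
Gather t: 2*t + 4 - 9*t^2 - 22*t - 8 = -9*t^2 - 20*t - 4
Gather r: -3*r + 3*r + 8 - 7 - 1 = 0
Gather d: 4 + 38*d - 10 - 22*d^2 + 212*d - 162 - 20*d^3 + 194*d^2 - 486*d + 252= -20*d^3 + 172*d^2 - 236*d + 84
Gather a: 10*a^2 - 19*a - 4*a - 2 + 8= 10*a^2 - 23*a + 6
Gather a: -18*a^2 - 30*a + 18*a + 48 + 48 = -18*a^2 - 12*a + 96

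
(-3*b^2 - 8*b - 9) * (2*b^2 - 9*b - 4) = -6*b^4 + 11*b^3 + 66*b^2 + 113*b + 36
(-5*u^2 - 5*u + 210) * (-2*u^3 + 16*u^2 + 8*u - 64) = 10*u^5 - 70*u^4 - 540*u^3 + 3640*u^2 + 2000*u - 13440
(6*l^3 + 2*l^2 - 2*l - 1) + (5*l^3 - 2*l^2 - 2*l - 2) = 11*l^3 - 4*l - 3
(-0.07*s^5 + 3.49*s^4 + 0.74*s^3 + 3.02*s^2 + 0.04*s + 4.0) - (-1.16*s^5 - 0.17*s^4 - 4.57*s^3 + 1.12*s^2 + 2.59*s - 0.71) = 1.09*s^5 + 3.66*s^4 + 5.31*s^3 + 1.9*s^2 - 2.55*s + 4.71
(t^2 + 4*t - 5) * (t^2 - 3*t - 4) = t^4 + t^3 - 21*t^2 - t + 20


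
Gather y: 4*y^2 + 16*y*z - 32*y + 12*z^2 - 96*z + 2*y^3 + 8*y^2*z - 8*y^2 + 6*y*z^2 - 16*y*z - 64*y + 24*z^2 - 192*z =2*y^3 + y^2*(8*z - 4) + y*(6*z^2 - 96) + 36*z^2 - 288*z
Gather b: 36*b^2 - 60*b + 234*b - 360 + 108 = 36*b^2 + 174*b - 252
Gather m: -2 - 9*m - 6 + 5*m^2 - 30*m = 5*m^2 - 39*m - 8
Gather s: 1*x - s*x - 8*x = -s*x - 7*x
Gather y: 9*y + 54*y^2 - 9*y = 54*y^2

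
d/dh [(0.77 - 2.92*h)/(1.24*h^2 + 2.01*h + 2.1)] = (3.6208*h^2 - 1.9096*h - 7.6797)/(1.5376*h^4 + 4.9848*h^3 + 9.2481*h^2 + 8.442*h + 4.41)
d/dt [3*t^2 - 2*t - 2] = 6*t - 2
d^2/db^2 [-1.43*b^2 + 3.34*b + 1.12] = -2.86000000000000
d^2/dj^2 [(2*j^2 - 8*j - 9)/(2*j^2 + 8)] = (-8*j^3 - 51*j^2 + 96*j + 68)/(j^6 + 12*j^4 + 48*j^2 + 64)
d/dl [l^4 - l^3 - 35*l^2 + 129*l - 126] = 4*l^3 - 3*l^2 - 70*l + 129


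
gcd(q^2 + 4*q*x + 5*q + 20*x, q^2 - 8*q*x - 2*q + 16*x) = 1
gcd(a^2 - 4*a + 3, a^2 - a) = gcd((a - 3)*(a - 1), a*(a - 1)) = a - 1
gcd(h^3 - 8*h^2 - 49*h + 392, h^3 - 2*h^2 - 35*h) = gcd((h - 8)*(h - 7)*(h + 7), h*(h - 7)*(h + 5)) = h - 7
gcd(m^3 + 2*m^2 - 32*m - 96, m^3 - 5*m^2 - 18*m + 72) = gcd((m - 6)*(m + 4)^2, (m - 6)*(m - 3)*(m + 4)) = m^2 - 2*m - 24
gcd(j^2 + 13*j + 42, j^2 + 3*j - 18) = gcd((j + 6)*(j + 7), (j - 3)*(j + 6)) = j + 6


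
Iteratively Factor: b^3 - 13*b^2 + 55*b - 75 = (b - 3)*(b^2 - 10*b + 25) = (b - 5)*(b - 3)*(b - 5)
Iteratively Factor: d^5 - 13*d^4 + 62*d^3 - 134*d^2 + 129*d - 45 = (d - 1)*(d^4 - 12*d^3 + 50*d^2 - 84*d + 45) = (d - 3)*(d - 1)*(d^3 - 9*d^2 + 23*d - 15) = (d - 3)^2*(d - 1)*(d^2 - 6*d + 5) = (d - 3)^2*(d - 1)^2*(d - 5)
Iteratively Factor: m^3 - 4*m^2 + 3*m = (m - 3)*(m^2 - m) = (m - 3)*(m - 1)*(m)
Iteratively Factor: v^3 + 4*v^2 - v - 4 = (v + 4)*(v^2 - 1) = (v + 1)*(v + 4)*(v - 1)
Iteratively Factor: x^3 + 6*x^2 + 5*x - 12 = (x - 1)*(x^2 + 7*x + 12) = (x - 1)*(x + 3)*(x + 4)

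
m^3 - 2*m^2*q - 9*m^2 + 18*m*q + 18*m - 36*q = (m - 6)*(m - 3)*(m - 2*q)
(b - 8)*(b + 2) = b^2 - 6*b - 16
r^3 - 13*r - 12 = (r - 4)*(r + 1)*(r + 3)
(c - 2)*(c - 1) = c^2 - 3*c + 2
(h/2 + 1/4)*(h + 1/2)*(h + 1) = h^3/2 + h^2 + 5*h/8 + 1/8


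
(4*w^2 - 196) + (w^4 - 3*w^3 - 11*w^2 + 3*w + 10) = w^4 - 3*w^3 - 7*w^2 + 3*w - 186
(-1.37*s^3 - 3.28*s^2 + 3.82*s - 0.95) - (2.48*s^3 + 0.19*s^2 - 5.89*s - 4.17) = -3.85*s^3 - 3.47*s^2 + 9.71*s + 3.22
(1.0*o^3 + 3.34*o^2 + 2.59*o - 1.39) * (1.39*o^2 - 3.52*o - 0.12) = 1.39*o^5 + 1.1226*o^4 - 8.2767*o^3 - 11.4497*o^2 + 4.582*o + 0.1668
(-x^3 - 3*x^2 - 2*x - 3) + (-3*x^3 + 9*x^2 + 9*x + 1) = -4*x^3 + 6*x^2 + 7*x - 2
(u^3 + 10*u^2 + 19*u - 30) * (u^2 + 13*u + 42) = u^5 + 23*u^4 + 191*u^3 + 637*u^2 + 408*u - 1260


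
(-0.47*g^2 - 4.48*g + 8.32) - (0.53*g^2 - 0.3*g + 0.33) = -1.0*g^2 - 4.18*g + 7.99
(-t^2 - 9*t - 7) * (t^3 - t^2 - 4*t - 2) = -t^5 - 8*t^4 + 6*t^3 + 45*t^2 + 46*t + 14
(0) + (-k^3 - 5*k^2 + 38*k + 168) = -k^3 - 5*k^2 + 38*k + 168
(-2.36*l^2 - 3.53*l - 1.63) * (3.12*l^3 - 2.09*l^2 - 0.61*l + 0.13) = -7.3632*l^5 - 6.0812*l^4 + 3.7317*l^3 + 5.2532*l^2 + 0.5354*l - 0.2119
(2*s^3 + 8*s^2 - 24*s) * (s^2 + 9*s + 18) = 2*s^5 + 26*s^4 + 84*s^3 - 72*s^2 - 432*s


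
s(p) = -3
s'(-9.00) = 0.00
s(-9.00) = -3.00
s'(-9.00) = 0.00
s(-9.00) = -3.00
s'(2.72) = 0.00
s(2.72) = -3.00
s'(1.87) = 0.00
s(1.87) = -3.00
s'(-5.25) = 0.00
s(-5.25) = -3.00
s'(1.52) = 0.00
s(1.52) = -3.00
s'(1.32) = 0.00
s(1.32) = -3.00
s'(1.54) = 0.00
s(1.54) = -3.00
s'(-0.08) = 0.00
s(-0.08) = -3.00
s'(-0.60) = 0.00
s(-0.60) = -3.00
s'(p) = 0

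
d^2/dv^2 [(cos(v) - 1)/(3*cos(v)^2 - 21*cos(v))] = (-3*sin(v)^4/cos(v)^3 + sin(v)^2 - 20 + 37/cos(v) + 42/cos(v)^2 - 95/cos(v)^3)/(3*(cos(v) - 7)^3)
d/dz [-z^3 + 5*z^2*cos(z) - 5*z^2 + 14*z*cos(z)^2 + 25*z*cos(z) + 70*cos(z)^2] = -5*z^2*sin(z) - 3*z^2 - 25*z*sin(z) - 14*z*sin(2*z) + 10*z*cos(z) - 10*z - 70*sin(2*z) + 14*cos(z)^2 + 25*cos(z)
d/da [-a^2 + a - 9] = 1 - 2*a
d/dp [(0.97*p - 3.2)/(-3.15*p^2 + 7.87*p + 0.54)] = (3.0555*p^2 - 20.16*p + 25.7078)/(9.9225*p^4 - 49.581*p^3 + 58.5349*p^2 + 8.4996*p + 0.2916)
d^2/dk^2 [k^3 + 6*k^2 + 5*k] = 6*k + 12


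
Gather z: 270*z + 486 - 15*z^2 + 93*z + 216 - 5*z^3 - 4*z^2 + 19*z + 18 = -5*z^3 - 19*z^2 + 382*z + 720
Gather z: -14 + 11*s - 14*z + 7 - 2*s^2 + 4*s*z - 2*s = -2*s^2 + 9*s + z*(4*s - 14) - 7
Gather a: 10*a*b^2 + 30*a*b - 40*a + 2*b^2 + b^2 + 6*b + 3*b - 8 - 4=a*(10*b^2 + 30*b - 40) + 3*b^2 + 9*b - 12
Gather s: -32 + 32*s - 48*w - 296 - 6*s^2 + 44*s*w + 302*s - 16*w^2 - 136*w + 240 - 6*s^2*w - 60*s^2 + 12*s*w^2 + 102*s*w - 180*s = s^2*(-6*w - 66) + s*(12*w^2 + 146*w + 154) - 16*w^2 - 184*w - 88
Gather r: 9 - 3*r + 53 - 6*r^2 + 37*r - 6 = -6*r^2 + 34*r + 56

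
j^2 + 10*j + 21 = (j + 3)*(j + 7)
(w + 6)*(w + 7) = w^2 + 13*w + 42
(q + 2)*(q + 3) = q^2 + 5*q + 6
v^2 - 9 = (v - 3)*(v + 3)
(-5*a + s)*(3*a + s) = -15*a^2 - 2*a*s + s^2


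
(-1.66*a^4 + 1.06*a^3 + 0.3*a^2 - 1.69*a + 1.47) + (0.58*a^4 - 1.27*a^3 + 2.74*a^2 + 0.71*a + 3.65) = -1.08*a^4 - 0.21*a^3 + 3.04*a^2 - 0.98*a + 5.12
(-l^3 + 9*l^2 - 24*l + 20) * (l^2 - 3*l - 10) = -l^5 + 12*l^4 - 41*l^3 + 2*l^2 + 180*l - 200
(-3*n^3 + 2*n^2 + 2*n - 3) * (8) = -24*n^3 + 16*n^2 + 16*n - 24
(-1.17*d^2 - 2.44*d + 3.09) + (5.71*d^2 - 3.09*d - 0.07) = 4.54*d^2 - 5.53*d + 3.02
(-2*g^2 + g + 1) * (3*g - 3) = -6*g^3 + 9*g^2 - 3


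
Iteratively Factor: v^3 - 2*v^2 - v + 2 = (v - 1)*(v^2 - v - 2) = (v - 2)*(v - 1)*(v + 1)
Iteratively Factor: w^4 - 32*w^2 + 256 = (w + 4)*(w^3 - 4*w^2 - 16*w + 64) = (w + 4)^2*(w^2 - 8*w + 16) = (w - 4)*(w + 4)^2*(w - 4)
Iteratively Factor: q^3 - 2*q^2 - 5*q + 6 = (q - 3)*(q^2 + q - 2) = (q - 3)*(q - 1)*(q + 2)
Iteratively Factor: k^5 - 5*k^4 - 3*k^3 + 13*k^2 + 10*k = (k + 1)*(k^4 - 6*k^3 + 3*k^2 + 10*k) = (k + 1)^2*(k^3 - 7*k^2 + 10*k) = k*(k + 1)^2*(k^2 - 7*k + 10) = k*(k - 2)*(k + 1)^2*(k - 5)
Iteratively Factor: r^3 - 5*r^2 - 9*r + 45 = (r - 5)*(r^2 - 9) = (r - 5)*(r + 3)*(r - 3)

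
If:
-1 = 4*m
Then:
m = -1/4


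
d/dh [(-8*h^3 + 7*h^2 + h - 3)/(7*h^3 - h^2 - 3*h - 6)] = (-41*h^4 + 34*h^3 + 187*h^2 - 90*h - 15)/(49*h^6 - 14*h^5 - 41*h^4 - 78*h^3 + 21*h^2 + 36*h + 36)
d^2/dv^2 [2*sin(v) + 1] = -2*sin(v)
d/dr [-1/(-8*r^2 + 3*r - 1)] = (3 - 16*r)/(8*r^2 - 3*r + 1)^2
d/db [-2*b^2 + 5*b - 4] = 5 - 4*b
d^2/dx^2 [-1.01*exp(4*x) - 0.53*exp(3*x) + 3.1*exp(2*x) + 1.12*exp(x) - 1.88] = (-16.16*exp(3*x) - 4.77*exp(2*x) + 12.4*exp(x) + 1.12)*exp(x)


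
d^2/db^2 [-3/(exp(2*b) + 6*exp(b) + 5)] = 6*(-4*(exp(b) + 3)^2*exp(b) + (2*exp(b) + 3)*(exp(2*b) + 6*exp(b) + 5))*exp(b)/(exp(2*b) + 6*exp(b) + 5)^3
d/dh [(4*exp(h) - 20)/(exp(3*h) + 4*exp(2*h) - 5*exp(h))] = 4*(-2*exp(3*h) + 11*exp(2*h) + 40*exp(h) - 25)*exp(-h)/(exp(4*h) + 8*exp(3*h) + 6*exp(2*h) - 40*exp(h) + 25)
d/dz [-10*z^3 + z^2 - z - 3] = -30*z^2 + 2*z - 1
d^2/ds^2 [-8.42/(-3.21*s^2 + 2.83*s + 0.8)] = (173.521044*s^2 - 152.979612*s - 8.42*(6.42*s - 2.83)*(12.84*s - 5.66) - 43.24512)/(-3.21*s^2 + 2.83*s + 0.8)^3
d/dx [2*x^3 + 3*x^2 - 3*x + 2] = 6*x^2 + 6*x - 3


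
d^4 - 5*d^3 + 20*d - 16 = (d - 4)*(d - 2)*(d - 1)*(d + 2)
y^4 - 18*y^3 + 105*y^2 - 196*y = y*(y - 7)^2*(y - 4)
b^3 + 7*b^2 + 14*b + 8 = (b + 1)*(b + 2)*(b + 4)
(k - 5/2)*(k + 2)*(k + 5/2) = k^3 + 2*k^2 - 25*k/4 - 25/2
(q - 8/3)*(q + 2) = q^2 - 2*q/3 - 16/3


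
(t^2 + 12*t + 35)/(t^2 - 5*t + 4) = (t^2 + 12*t + 35)/(t^2 - 5*t + 4)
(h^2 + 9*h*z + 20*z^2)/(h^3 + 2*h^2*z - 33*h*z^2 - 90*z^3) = (-h - 4*z)/(-h^2 + 3*h*z + 18*z^2)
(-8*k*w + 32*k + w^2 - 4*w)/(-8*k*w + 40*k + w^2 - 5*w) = (w - 4)/(w - 5)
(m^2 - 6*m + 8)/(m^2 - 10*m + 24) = (m - 2)/(m - 6)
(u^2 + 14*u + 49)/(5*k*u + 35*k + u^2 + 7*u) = (u + 7)/(5*k + u)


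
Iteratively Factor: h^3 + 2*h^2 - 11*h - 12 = (h - 3)*(h^2 + 5*h + 4) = (h - 3)*(h + 1)*(h + 4)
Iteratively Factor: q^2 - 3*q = (q - 3)*(q)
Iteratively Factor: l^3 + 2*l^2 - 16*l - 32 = (l + 2)*(l^2 - 16) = (l - 4)*(l + 2)*(l + 4)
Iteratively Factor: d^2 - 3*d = (d)*(d - 3)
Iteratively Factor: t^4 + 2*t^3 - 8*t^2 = (t + 4)*(t^3 - 2*t^2) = (t - 2)*(t + 4)*(t^2) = t*(t - 2)*(t + 4)*(t)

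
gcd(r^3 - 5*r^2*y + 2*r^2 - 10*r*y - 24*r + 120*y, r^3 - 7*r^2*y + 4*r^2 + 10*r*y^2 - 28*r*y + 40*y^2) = -r + 5*y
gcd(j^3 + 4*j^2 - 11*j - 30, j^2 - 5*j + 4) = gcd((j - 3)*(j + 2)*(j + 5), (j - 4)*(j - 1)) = 1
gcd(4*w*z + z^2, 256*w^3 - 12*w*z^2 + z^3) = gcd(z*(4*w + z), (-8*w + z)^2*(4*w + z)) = 4*w + z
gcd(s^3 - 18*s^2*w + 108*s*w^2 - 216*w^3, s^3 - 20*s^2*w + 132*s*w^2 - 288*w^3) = s^2 - 12*s*w + 36*w^2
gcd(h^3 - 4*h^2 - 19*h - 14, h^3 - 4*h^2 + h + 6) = h + 1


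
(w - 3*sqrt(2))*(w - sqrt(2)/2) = w^2 - 7*sqrt(2)*w/2 + 3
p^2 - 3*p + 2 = (p - 2)*(p - 1)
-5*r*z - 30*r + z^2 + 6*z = (-5*r + z)*(z + 6)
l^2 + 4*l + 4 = (l + 2)^2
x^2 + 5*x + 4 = (x + 1)*(x + 4)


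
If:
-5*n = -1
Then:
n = 1/5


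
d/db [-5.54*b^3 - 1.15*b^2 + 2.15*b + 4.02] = -16.62*b^2 - 2.3*b + 2.15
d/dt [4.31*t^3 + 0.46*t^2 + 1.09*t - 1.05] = 12.93*t^2 + 0.92*t + 1.09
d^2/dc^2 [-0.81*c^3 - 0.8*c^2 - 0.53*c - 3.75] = -4.86*c - 1.6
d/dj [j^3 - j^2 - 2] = j*(3*j - 2)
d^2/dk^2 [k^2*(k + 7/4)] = 6*k + 7/2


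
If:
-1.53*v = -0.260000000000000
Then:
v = 0.17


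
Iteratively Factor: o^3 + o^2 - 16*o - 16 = (o + 4)*(o^2 - 3*o - 4) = (o + 1)*(o + 4)*(o - 4)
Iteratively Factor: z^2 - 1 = (z + 1)*(z - 1)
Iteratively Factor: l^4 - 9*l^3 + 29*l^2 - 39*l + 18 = (l - 3)*(l^3 - 6*l^2 + 11*l - 6) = (l - 3)*(l - 2)*(l^2 - 4*l + 3) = (l - 3)^2*(l - 2)*(l - 1)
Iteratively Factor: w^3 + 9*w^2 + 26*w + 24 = (w + 2)*(w^2 + 7*w + 12) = (w + 2)*(w + 4)*(w + 3)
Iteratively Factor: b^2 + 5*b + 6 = (b + 2)*(b + 3)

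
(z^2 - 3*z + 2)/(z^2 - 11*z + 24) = (z^2 - 3*z + 2)/(z^2 - 11*z + 24)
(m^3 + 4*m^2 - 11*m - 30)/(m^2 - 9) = (m^2 + 7*m + 10)/(m + 3)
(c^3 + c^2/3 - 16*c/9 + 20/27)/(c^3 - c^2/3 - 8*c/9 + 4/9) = (c + 5/3)/(c + 1)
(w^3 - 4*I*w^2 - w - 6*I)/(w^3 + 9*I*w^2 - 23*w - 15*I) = (w^2 - 5*I*w - 6)/(w^2 + 8*I*w - 15)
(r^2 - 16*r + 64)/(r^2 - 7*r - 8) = (r - 8)/(r + 1)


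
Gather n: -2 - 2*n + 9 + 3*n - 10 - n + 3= 0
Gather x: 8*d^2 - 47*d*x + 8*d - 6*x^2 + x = 8*d^2 + 8*d - 6*x^2 + x*(1 - 47*d)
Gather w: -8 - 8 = -16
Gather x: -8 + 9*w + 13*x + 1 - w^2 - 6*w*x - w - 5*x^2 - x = -w^2 + 8*w - 5*x^2 + x*(12 - 6*w) - 7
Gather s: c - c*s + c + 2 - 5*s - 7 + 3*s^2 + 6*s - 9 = 2*c + 3*s^2 + s*(1 - c) - 14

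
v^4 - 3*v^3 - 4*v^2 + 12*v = v*(v - 3)*(v - 2)*(v + 2)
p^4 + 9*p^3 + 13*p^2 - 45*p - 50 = (p - 2)*(p + 1)*(p + 5)^2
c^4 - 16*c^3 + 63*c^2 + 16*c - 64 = (c - 8)^2*(c - 1)*(c + 1)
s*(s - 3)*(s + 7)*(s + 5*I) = s^4 + 4*s^3 + 5*I*s^3 - 21*s^2 + 20*I*s^2 - 105*I*s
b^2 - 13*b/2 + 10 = (b - 4)*(b - 5/2)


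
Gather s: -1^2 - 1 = -2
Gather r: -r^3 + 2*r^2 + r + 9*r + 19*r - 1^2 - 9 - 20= -r^3 + 2*r^2 + 29*r - 30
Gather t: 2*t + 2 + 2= 2*t + 4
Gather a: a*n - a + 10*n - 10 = a*(n - 1) + 10*n - 10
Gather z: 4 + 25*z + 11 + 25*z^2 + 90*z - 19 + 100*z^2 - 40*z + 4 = 125*z^2 + 75*z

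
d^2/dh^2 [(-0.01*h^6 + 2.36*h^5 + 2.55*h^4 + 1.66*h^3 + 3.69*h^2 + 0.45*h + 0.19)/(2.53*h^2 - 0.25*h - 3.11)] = (-0.768108*h^8 + 90.826494*h^7 + 11.424112*h^6 - 342.525834*h^5 - 67.28337*h^4 + 525.004036*h^3 + 485.211348*h^2 + 116.857476*h + 73.694052)/(16.194277*h^6 - 4.800675*h^5 - 59.246022*h^4 + 11.786825*h^3 + 72.828114*h^2 - 7.254075*h - 30.080231)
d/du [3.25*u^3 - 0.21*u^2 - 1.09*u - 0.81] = 9.75*u^2 - 0.42*u - 1.09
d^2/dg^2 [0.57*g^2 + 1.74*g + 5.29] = 1.14000000000000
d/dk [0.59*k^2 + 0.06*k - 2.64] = 1.18*k + 0.06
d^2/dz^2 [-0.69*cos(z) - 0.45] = 0.69*cos(z)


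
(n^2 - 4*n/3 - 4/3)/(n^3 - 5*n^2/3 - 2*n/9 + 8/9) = 3*(n - 2)/(3*n^2 - 7*n + 4)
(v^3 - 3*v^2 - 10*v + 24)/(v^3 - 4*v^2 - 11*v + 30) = (v - 4)/(v - 5)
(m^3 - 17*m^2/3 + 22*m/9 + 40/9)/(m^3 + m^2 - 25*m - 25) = (9*m^2 - 6*m - 8)/(9*(m^2 + 6*m + 5))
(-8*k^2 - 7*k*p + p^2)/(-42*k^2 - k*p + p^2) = (8*k^2 + 7*k*p - p^2)/(42*k^2 + k*p - p^2)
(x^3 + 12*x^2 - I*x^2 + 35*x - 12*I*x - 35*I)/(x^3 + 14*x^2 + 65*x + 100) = (x^2 + x*(7 - I) - 7*I)/(x^2 + 9*x + 20)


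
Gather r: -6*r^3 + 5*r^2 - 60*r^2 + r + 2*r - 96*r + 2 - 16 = -6*r^3 - 55*r^2 - 93*r - 14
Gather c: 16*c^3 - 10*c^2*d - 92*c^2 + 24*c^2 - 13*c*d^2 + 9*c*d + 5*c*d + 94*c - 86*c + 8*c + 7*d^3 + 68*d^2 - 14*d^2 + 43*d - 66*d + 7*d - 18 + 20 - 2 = 16*c^3 + c^2*(-10*d - 68) + c*(-13*d^2 + 14*d + 16) + 7*d^3 + 54*d^2 - 16*d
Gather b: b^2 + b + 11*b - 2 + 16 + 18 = b^2 + 12*b + 32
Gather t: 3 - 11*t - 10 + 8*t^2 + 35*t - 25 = 8*t^2 + 24*t - 32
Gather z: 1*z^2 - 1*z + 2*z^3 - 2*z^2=2*z^3 - z^2 - z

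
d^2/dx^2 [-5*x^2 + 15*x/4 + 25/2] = -10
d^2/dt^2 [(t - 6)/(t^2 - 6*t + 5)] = 2*(3*(4 - t)*(t^2 - 6*t + 5) + 4*(t - 6)*(t - 3)^2)/(t^2 - 6*t + 5)^3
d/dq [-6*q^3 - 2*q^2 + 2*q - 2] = -18*q^2 - 4*q + 2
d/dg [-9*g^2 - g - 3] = -18*g - 1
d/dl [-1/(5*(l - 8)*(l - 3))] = (2*l - 11)/(5*(l - 8)^2*(l - 3)^2)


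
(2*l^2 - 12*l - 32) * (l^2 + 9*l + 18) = 2*l^4 + 6*l^3 - 104*l^2 - 504*l - 576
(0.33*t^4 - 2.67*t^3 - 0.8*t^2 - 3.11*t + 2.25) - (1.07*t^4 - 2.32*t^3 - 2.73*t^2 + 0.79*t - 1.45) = -0.74*t^4 - 0.35*t^3 + 1.93*t^2 - 3.9*t + 3.7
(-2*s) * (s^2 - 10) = -2*s^3 + 20*s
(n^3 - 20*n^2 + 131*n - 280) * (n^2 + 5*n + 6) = n^5 - 15*n^4 + 37*n^3 + 255*n^2 - 614*n - 1680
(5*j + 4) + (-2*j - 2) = 3*j + 2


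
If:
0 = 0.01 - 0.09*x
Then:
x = 0.11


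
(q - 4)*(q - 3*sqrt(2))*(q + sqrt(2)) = q^3 - 4*q^2 - 2*sqrt(2)*q^2 - 6*q + 8*sqrt(2)*q + 24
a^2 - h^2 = (a - h)*(a + h)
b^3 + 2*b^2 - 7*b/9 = b*(b - 1/3)*(b + 7/3)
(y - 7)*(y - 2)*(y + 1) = y^3 - 8*y^2 + 5*y + 14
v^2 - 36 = (v - 6)*(v + 6)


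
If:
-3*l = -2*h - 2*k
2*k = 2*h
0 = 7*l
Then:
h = 0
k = 0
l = 0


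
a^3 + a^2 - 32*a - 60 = (a - 6)*(a + 2)*(a + 5)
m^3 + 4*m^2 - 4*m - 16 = (m - 2)*(m + 2)*(m + 4)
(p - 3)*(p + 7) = p^2 + 4*p - 21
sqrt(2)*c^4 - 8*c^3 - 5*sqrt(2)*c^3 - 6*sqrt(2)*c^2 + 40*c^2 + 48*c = c*(c - 6)*(c - 4*sqrt(2))*(sqrt(2)*c + sqrt(2))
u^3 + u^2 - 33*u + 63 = (u - 3)^2*(u + 7)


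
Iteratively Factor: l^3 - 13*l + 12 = (l - 3)*(l^2 + 3*l - 4) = (l - 3)*(l - 1)*(l + 4)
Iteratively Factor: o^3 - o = (o + 1)*(o^2 - o) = (o - 1)*(o + 1)*(o)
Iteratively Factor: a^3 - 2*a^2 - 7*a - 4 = (a + 1)*(a^2 - 3*a - 4) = (a + 1)^2*(a - 4)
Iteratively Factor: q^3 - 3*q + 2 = (q - 1)*(q^2 + q - 2) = (q - 1)^2*(q + 2)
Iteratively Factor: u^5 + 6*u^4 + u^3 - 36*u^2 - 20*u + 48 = (u - 2)*(u^4 + 8*u^3 + 17*u^2 - 2*u - 24) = (u - 2)*(u - 1)*(u^3 + 9*u^2 + 26*u + 24) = (u - 2)*(u - 1)*(u + 3)*(u^2 + 6*u + 8) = (u - 2)*(u - 1)*(u + 3)*(u + 4)*(u + 2)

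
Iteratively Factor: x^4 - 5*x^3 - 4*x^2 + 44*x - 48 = (x - 4)*(x^3 - x^2 - 8*x + 12) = (x - 4)*(x - 2)*(x^2 + x - 6) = (x - 4)*(x - 2)*(x + 3)*(x - 2)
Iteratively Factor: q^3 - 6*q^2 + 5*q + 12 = (q - 3)*(q^2 - 3*q - 4) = (q - 4)*(q - 3)*(q + 1)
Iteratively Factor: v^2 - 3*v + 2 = (v - 1)*(v - 2)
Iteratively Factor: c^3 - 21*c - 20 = (c + 1)*(c^2 - c - 20) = (c - 5)*(c + 1)*(c + 4)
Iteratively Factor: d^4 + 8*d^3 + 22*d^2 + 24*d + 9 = (d + 3)*(d^3 + 5*d^2 + 7*d + 3) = (d + 1)*(d + 3)*(d^2 + 4*d + 3) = (d + 1)*(d + 3)^2*(d + 1)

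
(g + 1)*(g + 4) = g^2 + 5*g + 4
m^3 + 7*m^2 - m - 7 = (m - 1)*(m + 1)*(m + 7)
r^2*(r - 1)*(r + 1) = r^4 - r^2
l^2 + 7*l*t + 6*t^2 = (l + t)*(l + 6*t)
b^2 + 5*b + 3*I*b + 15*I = (b + 5)*(b + 3*I)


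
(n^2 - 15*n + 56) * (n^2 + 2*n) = n^4 - 13*n^3 + 26*n^2 + 112*n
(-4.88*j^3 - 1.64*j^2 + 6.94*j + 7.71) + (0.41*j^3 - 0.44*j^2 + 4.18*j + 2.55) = -4.47*j^3 - 2.08*j^2 + 11.12*j + 10.26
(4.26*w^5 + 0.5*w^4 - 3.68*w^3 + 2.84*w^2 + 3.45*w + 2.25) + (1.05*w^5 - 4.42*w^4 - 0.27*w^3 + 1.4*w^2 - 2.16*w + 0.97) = 5.31*w^5 - 3.92*w^4 - 3.95*w^3 + 4.24*w^2 + 1.29*w + 3.22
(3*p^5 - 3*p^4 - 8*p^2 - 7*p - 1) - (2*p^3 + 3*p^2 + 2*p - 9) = 3*p^5 - 3*p^4 - 2*p^3 - 11*p^2 - 9*p + 8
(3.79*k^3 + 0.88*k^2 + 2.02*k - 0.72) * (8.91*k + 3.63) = 33.7689*k^4 + 21.5985*k^3 + 21.1926*k^2 + 0.917400000000001*k - 2.6136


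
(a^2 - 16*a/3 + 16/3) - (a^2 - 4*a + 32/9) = 16/9 - 4*a/3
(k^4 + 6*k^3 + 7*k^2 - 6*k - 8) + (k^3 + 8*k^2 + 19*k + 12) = k^4 + 7*k^3 + 15*k^2 + 13*k + 4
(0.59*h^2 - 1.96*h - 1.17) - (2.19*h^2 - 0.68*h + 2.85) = -1.6*h^2 - 1.28*h - 4.02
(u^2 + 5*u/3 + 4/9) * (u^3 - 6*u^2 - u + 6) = u^5 - 13*u^4/3 - 95*u^3/9 + 5*u^2/3 + 86*u/9 + 8/3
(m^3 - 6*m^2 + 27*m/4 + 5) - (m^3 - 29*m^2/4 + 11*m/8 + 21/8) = 5*m^2/4 + 43*m/8 + 19/8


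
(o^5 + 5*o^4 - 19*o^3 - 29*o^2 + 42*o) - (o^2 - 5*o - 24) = o^5 + 5*o^4 - 19*o^3 - 30*o^2 + 47*o + 24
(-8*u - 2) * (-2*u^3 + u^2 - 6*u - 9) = 16*u^4 - 4*u^3 + 46*u^2 + 84*u + 18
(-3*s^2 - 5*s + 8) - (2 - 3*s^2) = 6 - 5*s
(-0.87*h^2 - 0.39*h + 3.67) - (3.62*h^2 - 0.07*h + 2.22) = -4.49*h^2 - 0.32*h + 1.45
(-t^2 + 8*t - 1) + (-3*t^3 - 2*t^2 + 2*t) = -3*t^3 - 3*t^2 + 10*t - 1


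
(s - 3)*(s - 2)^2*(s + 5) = s^4 - 2*s^3 - 19*s^2 + 68*s - 60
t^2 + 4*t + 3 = (t + 1)*(t + 3)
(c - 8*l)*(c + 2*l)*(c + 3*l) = c^3 - 3*c^2*l - 34*c*l^2 - 48*l^3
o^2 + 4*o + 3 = (o + 1)*(o + 3)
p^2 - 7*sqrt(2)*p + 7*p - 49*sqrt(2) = (p + 7)*(p - 7*sqrt(2))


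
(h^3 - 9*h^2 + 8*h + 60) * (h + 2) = h^4 - 7*h^3 - 10*h^2 + 76*h + 120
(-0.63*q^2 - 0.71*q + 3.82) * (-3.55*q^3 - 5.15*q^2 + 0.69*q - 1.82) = 2.2365*q^5 + 5.765*q^4 - 10.3392*q^3 - 19.0163*q^2 + 3.928*q - 6.9524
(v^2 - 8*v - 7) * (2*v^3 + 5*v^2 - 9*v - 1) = 2*v^5 - 11*v^4 - 63*v^3 + 36*v^2 + 71*v + 7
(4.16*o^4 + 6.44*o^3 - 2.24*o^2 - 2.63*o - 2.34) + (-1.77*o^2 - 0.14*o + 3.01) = 4.16*o^4 + 6.44*o^3 - 4.01*o^2 - 2.77*o + 0.67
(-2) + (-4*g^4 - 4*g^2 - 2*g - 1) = -4*g^4 - 4*g^2 - 2*g - 3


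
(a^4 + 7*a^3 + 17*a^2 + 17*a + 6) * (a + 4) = a^5 + 11*a^4 + 45*a^3 + 85*a^2 + 74*a + 24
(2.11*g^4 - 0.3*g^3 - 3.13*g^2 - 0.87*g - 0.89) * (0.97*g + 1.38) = 2.0467*g^5 + 2.6208*g^4 - 3.4501*g^3 - 5.1633*g^2 - 2.0639*g - 1.2282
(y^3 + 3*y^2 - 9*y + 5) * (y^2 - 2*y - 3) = y^5 + y^4 - 18*y^3 + 14*y^2 + 17*y - 15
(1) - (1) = 0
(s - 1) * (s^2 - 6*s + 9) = s^3 - 7*s^2 + 15*s - 9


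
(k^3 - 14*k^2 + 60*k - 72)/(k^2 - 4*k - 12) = (k^2 - 8*k + 12)/(k + 2)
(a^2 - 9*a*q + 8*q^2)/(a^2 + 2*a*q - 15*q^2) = (a^2 - 9*a*q + 8*q^2)/(a^2 + 2*a*q - 15*q^2)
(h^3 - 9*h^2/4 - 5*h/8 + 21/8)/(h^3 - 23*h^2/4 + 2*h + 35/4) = (h - 3/2)/(h - 5)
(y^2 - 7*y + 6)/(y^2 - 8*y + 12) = (y - 1)/(y - 2)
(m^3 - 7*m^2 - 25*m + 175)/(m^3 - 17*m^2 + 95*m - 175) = (m + 5)/(m - 5)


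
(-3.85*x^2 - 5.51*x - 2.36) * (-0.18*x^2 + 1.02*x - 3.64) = 0.693*x^4 - 2.9352*x^3 + 8.8186*x^2 + 17.6492*x + 8.5904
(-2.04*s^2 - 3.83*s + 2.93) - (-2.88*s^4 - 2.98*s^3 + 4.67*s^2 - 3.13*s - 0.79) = 2.88*s^4 + 2.98*s^3 - 6.71*s^2 - 0.7*s + 3.72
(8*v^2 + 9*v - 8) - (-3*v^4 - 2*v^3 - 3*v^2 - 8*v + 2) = 3*v^4 + 2*v^3 + 11*v^2 + 17*v - 10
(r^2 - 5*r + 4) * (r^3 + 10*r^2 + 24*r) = r^5 + 5*r^4 - 22*r^3 - 80*r^2 + 96*r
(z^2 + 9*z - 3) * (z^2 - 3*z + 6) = z^4 + 6*z^3 - 24*z^2 + 63*z - 18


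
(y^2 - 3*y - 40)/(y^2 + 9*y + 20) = (y - 8)/(y + 4)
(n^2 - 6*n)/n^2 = (n - 6)/n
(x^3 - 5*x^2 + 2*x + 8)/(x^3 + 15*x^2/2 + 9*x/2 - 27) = 2*(x^3 - 5*x^2 + 2*x + 8)/(2*x^3 + 15*x^2 + 9*x - 54)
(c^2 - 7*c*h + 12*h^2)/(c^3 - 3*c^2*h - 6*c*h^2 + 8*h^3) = (c - 3*h)/(c^2 + c*h - 2*h^2)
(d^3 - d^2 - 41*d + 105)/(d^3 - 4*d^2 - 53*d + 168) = (d - 5)/(d - 8)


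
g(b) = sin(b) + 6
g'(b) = cos(b)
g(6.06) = 5.78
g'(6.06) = 0.98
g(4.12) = 5.17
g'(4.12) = -0.56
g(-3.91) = 6.69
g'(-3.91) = -0.72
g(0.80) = 6.72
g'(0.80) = 0.70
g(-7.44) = 5.08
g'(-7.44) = 0.40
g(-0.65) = 5.39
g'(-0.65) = 0.80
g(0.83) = 6.74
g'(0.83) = 0.67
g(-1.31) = 5.03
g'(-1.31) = 0.26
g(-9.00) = 5.59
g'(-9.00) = -0.91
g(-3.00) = 5.86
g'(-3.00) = -0.99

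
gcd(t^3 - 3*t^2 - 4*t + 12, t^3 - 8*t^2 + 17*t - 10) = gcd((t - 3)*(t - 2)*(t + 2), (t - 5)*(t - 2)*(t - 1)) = t - 2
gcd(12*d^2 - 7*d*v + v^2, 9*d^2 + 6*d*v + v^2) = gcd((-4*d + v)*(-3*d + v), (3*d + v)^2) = 1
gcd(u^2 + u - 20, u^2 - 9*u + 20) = u - 4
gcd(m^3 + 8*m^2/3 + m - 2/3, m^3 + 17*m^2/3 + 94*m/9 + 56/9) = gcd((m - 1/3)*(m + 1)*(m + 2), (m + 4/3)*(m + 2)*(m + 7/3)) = m + 2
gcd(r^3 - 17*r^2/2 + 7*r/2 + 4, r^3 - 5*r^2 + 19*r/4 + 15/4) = r + 1/2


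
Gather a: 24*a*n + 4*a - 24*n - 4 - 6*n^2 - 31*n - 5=a*(24*n + 4) - 6*n^2 - 55*n - 9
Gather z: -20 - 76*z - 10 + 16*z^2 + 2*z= 16*z^2 - 74*z - 30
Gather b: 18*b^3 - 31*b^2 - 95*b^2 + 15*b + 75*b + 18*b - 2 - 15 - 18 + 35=18*b^3 - 126*b^2 + 108*b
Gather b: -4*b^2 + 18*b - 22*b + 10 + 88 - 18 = -4*b^2 - 4*b + 80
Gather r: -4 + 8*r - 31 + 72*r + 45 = 80*r + 10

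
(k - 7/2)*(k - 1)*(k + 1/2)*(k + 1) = k^4 - 3*k^3 - 11*k^2/4 + 3*k + 7/4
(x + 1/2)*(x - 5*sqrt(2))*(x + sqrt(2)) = x^3 - 4*sqrt(2)*x^2 + x^2/2 - 10*x - 2*sqrt(2)*x - 5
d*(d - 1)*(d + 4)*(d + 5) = d^4 + 8*d^3 + 11*d^2 - 20*d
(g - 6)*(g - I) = g^2 - 6*g - I*g + 6*I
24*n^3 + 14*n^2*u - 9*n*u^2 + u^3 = (-6*n + u)*(-4*n + u)*(n + u)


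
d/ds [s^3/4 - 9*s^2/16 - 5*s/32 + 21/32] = 3*s^2/4 - 9*s/8 - 5/32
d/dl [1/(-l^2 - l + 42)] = (2*l + 1)/(l^2 + l - 42)^2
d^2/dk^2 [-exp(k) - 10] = -exp(k)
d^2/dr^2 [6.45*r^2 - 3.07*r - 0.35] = 12.9000000000000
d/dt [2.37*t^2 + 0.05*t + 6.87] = 4.74*t + 0.05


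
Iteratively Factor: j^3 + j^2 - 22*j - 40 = (j - 5)*(j^2 + 6*j + 8) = (j - 5)*(j + 4)*(j + 2)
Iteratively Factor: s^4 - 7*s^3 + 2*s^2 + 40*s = (s - 5)*(s^3 - 2*s^2 - 8*s) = (s - 5)*(s + 2)*(s^2 - 4*s) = s*(s - 5)*(s + 2)*(s - 4)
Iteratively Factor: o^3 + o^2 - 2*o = (o)*(o^2 + o - 2) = o*(o + 2)*(o - 1)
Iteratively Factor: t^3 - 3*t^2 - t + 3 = (t + 1)*(t^2 - 4*t + 3) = (t - 1)*(t + 1)*(t - 3)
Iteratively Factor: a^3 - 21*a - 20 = (a - 5)*(a^2 + 5*a + 4) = (a - 5)*(a + 4)*(a + 1)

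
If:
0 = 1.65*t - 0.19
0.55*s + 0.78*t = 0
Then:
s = -0.16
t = 0.12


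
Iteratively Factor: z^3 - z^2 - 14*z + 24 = (z + 4)*(z^2 - 5*z + 6) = (z - 2)*(z + 4)*(z - 3)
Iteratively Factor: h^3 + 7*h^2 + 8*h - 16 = (h + 4)*(h^2 + 3*h - 4) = (h + 4)^2*(h - 1)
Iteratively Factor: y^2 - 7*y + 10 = (y - 5)*(y - 2)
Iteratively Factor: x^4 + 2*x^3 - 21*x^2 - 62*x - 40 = (x + 1)*(x^3 + x^2 - 22*x - 40) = (x + 1)*(x + 2)*(x^2 - x - 20) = (x - 5)*(x + 1)*(x + 2)*(x + 4)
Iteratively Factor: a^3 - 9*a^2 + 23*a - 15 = (a - 1)*(a^2 - 8*a + 15) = (a - 5)*(a - 1)*(a - 3)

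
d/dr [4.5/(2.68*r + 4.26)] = -12.06/(2.68*r + 4.26)^2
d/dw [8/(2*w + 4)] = -4/(w + 2)^2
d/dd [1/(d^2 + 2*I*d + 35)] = 2*(-d - I)/(d^2 + 2*I*d + 35)^2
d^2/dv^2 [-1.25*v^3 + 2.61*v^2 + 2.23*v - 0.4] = 5.22 - 7.5*v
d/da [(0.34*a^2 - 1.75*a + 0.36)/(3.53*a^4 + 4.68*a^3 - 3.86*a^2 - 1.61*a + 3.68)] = (-2.4004*a^5 + 16.9413*a^4 + 11.2968*a^3 - 12.3568*a^2 + 5.2816*a - 5.8604)/(12.4609*a^8 + 33.0408*a^7 - 5.3492*a^6 - 47.4962*a^5 + 25.8108*a^4 + 46.874*a^3 - 25.8175*a^2 - 11.8496*a + 13.5424)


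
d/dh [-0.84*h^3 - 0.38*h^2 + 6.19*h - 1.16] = -2.52*h^2 - 0.76*h + 6.19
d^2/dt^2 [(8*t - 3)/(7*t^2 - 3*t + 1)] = 2*(3*(15 - 56*t)*(7*t^2 - 3*t + 1) + (8*t - 3)*(14*t - 3)^2)/(7*t^2 - 3*t + 1)^3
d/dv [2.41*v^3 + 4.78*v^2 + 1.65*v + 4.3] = 7.23*v^2 + 9.56*v + 1.65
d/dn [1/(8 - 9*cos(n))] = -9*sin(n)/(9*cos(n) - 8)^2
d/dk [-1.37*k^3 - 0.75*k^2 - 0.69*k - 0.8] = -4.11*k^2 - 1.5*k - 0.69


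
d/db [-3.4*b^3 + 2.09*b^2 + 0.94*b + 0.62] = -10.2*b^2 + 4.18*b + 0.94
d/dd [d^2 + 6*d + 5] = 2*d + 6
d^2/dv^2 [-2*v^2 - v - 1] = -4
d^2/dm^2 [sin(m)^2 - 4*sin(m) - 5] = 4*sin(m) + 2*cos(2*m)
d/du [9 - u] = -1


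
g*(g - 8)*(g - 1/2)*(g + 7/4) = g^4 - 27*g^3/4 - 87*g^2/8 + 7*g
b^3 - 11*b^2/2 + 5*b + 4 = (b - 4)*(b - 2)*(b + 1/2)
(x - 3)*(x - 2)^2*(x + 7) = x^4 - 33*x^2 + 100*x - 84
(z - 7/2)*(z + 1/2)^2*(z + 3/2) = z^4 - z^3 - 7*z^2 - 23*z/4 - 21/16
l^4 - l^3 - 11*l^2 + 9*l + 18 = (l - 3)*(l - 2)*(l + 1)*(l + 3)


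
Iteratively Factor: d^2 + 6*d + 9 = (d + 3)*(d + 3)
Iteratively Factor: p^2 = (p)*(p)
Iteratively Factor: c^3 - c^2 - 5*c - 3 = (c + 1)*(c^2 - 2*c - 3) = (c + 1)^2*(c - 3)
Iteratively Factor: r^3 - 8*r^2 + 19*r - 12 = (r - 1)*(r^2 - 7*r + 12) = (r - 4)*(r - 1)*(r - 3)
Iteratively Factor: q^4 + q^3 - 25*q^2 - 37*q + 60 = (q + 3)*(q^3 - 2*q^2 - 19*q + 20) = (q - 1)*(q + 3)*(q^2 - q - 20) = (q - 5)*(q - 1)*(q + 3)*(q + 4)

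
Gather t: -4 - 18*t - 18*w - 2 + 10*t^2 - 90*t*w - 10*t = 10*t^2 + t*(-90*w - 28) - 18*w - 6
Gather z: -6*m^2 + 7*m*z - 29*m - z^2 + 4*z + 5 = -6*m^2 - 29*m - z^2 + z*(7*m + 4) + 5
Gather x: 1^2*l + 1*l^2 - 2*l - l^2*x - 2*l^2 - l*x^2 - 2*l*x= -l^2 - l*x^2 - l + x*(-l^2 - 2*l)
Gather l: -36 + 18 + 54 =36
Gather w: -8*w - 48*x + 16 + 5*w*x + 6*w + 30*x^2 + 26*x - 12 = w*(5*x - 2) + 30*x^2 - 22*x + 4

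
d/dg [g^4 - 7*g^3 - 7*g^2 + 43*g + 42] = 4*g^3 - 21*g^2 - 14*g + 43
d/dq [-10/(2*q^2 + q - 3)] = 10*(4*q + 1)/(2*q^2 + q - 3)^2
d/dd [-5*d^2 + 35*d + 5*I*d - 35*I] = -10*d + 35 + 5*I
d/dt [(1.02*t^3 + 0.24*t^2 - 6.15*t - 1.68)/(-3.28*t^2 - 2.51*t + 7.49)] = (-3.3456*t^4 - 5.1204*t^3 + 2.145*t^2 - 7.4256*t - 50.2803)/(10.7584*t^4 + 16.4656*t^3 - 42.8343*t^2 - 37.5998*t + 56.1001)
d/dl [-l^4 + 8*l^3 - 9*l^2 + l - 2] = -4*l^3 + 24*l^2 - 18*l + 1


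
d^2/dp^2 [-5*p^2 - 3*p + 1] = -10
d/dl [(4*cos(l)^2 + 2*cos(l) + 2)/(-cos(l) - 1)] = 4*(cos(l) + 2)*sin(l)*cos(l)/(cos(l) + 1)^2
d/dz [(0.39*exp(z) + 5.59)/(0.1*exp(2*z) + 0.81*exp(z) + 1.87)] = (-(0.2*exp(z) + 0.81)*(0.39*exp(z) + 5.59) + 0.039*exp(2*z) + 0.3159*exp(z) + 0.7293)*exp(z)/(0.1*exp(2*z) + 0.81*exp(z) + 1.87)^2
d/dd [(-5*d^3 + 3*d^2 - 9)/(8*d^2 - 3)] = d*(-40*d^3 + 45*d + 126)/(64*d^4 - 48*d^2 + 9)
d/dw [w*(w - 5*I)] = 2*w - 5*I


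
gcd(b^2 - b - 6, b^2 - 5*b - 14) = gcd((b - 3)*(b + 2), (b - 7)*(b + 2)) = b + 2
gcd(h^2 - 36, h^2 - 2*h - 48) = h + 6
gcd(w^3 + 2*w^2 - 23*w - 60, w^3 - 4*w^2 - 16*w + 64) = w + 4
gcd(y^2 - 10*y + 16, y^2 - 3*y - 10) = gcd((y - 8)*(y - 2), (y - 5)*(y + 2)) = 1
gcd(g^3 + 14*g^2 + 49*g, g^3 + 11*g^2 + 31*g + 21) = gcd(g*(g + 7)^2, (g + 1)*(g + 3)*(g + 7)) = g + 7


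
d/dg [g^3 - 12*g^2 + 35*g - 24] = 3*g^2 - 24*g + 35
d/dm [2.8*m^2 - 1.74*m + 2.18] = 5.6*m - 1.74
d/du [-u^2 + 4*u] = 4 - 2*u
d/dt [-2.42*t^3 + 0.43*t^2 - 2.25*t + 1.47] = -7.26*t^2 + 0.86*t - 2.25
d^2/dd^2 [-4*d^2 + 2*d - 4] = -8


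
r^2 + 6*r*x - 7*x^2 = (r - x)*(r + 7*x)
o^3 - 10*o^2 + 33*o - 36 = (o - 4)*(o - 3)^2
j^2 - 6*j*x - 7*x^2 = (j - 7*x)*(j + x)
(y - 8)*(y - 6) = y^2 - 14*y + 48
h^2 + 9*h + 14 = (h + 2)*(h + 7)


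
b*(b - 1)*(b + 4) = b^3 + 3*b^2 - 4*b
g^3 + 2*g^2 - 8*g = g*(g - 2)*(g + 4)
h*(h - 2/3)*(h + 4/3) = h^3 + 2*h^2/3 - 8*h/9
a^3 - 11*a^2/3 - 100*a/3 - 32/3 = (a - 8)*(a + 1/3)*(a + 4)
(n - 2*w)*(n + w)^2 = n^3 - 3*n*w^2 - 2*w^3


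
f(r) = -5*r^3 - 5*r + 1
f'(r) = -15*r^2 - 5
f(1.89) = -42.21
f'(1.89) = -58.58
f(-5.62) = 916.62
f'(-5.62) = -478.77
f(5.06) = -672.07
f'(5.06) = -389.05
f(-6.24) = 1247.05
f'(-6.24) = -589.06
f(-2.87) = 133.55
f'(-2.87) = -128.55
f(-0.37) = 3.10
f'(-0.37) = -7.05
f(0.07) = 0.65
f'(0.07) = -5.07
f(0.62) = -3.29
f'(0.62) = -10.77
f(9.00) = -3689.00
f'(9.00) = -1220.00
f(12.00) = -8699.00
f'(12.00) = -2165.00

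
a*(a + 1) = a^2 + a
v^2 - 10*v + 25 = (v - 5)^2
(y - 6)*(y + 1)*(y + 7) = y^3 + 2*y^2 - 41*y - 42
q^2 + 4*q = q*(q + 4)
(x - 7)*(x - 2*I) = x^2 - 7*x - 2*I*x + 14*I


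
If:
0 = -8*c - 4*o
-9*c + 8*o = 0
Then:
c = 0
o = 0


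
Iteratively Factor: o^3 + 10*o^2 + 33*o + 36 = (o + 4)*(o^2 + 6*o + 9) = (o + 3)*(o + 4)*(o + 3)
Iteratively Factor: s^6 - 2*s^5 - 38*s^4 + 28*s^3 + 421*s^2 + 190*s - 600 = (s - 5)*(s^5 + 3*s^4 - 23*s^3 - 87*s^2 - 14*s + 120) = (s - 5)*(s + 3)*(s^4 - 23*s^2 - 18*s + 40) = (s - 5)*(s - 1)*(s + 3)*(s^3 + s^2 - 22*s - 40) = (s - 5)*(s - 1)*(s + 3)*(s + 4)*(s^2 - 3*s - 10) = (s - 5)*(s - 1)*(s + 2)*(s + 3)*(s + 4)*(s - 5)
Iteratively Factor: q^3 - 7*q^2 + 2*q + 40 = (q - 4)*(q^2 - 3*q - 10) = (q - 5)*(q - 4)*(q + 2)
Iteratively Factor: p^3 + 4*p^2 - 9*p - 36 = (p + 3)*(p^2 + p - 12) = (p + 3)*(p + 4)*(p - 3)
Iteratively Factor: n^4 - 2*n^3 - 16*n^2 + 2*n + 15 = (n - 1)*(n^3 - n^2 - 17*n - 15) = (n - 5)*(n - 1)*(n^2 + 4*n + 3) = (n - 5)*(n - 1)*(n + 3)*(n + 1)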